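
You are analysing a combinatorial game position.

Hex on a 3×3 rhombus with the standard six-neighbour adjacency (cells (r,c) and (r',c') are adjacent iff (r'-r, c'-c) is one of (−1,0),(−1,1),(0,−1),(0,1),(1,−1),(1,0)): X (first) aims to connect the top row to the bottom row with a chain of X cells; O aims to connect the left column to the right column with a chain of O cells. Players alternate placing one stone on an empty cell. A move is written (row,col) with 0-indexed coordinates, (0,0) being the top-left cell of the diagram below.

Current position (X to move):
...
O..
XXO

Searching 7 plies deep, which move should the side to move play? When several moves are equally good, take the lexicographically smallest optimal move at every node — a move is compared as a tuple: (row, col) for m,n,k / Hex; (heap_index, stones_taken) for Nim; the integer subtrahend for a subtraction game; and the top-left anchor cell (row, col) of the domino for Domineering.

X's best at [.../O../XXO]: (0,2)

[.../O../XXO] X move#1: (0,0):-1/X../O../XXO, (0,1):-1/.X./O../XXO, (0,2):+1/..X/O../XXO*, (1,1):+1/.../OX./XXO, (1,2):-1/.../O.X/XXO
[..X/O../XXO] O move#2: (0,0):-1/O.X/O../XXO*, (0,1):-1/.OX/O../XXO, (1,1):-1/..X/OO./XXO, (1,2):-1/..X/O.O/XXO
[O.X/O../XXO] X move#3: (0,1):+1/OXX/O../XXO*, (1,1):+1/O.X/OX./XXO, (1,2):+1/O.X/O.X/XXO
[OXX/O../XXO] O move#4: (1,1):-1/OXX/OO./XXO*, (1,2):-1/OXX/O.O/XXO
[OXX/OO./XXO] X move#5: (1,2):+1/OXX/OOX/XXO*
[OXX/OOX/XXO] end (terminal -1, O#6); searched .../O../XXO to 7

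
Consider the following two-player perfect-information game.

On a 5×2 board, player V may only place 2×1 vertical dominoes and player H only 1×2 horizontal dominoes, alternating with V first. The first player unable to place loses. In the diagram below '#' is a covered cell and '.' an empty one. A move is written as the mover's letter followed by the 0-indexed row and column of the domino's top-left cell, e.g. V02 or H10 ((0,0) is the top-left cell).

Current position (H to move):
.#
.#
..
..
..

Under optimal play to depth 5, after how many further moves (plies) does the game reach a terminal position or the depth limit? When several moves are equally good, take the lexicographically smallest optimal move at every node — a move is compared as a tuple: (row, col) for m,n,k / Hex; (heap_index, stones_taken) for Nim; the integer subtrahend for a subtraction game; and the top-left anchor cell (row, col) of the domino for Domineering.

PV length from [.#/.#/../../..]: 3 plies

[.#/.#/../../..] H move#1: H20:-1/.#/.#/##/../.., H30:+1/.#/.#/../##/..*, H40:-1/.#/.#/../../##
[.#/.#/../##/..] V move#2: V00:-1/##/##/../##/..*, V10:-1/.#/##/#./##/..
[##/##/../##/..] H move#3: H20:+1/##/##/##/##/..*, H40:+1/##/##/../##/##
[##/##/##/##/..] end (terminal -1, V#4); searched .#/.#/../../.. to 5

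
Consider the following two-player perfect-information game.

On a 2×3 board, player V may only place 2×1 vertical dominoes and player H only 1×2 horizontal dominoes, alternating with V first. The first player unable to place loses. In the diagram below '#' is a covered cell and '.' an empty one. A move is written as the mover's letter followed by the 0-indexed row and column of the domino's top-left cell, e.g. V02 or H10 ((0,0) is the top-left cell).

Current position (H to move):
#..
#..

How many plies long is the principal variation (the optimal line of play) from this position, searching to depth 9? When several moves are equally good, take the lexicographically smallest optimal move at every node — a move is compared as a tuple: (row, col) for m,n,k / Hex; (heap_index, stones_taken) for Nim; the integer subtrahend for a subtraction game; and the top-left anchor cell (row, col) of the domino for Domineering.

[#../#..] H move#1: H01:+1/###/#..*, H11:+1/#../###
[###/#..] end (terminal -1, V#2); searched #../#.. to 9

PV length from [#../#..]: 1 ply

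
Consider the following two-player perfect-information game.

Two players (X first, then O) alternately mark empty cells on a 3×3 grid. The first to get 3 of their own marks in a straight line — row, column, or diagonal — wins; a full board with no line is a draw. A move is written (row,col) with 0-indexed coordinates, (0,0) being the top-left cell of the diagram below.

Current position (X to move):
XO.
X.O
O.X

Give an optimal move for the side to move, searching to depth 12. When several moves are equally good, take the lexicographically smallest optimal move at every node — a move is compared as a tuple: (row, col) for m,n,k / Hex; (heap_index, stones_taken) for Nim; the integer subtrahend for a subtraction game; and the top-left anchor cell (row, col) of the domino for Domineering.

X's best at [XO./X.O/O.X]: (1,1)

ply 1, X at XO./X.O/O.X | (0,2)=+0→XOX/X.O/O.X; (1,1)=+1→XO./XXO/O.X*; (2,1)=+0→XO./X.O/OXX
ply 2: XO./XXO/O.X is terminal -1 (O); from XO./X.O/O.X depth 12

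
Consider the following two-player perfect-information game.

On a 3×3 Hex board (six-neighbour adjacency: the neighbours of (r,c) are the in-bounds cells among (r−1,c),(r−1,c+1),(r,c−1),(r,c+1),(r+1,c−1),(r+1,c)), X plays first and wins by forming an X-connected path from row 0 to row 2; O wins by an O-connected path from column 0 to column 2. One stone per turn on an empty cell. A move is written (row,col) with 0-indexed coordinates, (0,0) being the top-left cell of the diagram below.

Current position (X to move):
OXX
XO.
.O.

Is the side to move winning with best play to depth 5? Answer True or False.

ply 1, X at OXX/XO./.O. | (1,2)=+1→OXX/XOX/.O.*; (2,0)=+1→OXX/XO./XO.; (2,2)=+1→OXX/XO./.OX
ply 2, O at OXX/XOX/.O. | (2,0)=-1→OXX/XOX/OO.*; (2,2)=-1→OXX/XOX/.OO
ply 3, X at OXX/XOX/OO. | (2,2)=+1→OXX/XOX/OOX*
ply 4: OXX/XOX/OOX is terminal -1 (O); from OXX/XO./.O. depth 5

X winning at [OXX/XO./.O.]: True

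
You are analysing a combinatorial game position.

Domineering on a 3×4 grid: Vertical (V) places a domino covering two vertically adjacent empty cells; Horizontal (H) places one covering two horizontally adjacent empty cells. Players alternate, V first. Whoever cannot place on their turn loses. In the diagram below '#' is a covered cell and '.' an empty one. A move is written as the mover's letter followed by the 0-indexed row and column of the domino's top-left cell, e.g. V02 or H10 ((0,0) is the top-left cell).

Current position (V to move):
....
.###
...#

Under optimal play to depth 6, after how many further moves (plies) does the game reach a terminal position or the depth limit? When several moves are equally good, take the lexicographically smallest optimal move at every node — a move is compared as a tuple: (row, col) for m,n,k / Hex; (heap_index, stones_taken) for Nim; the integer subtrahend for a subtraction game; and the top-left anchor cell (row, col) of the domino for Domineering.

ply 1, V at ..../.###/...# | V00=-1→#.../####/...#*; V10=-1→..../####/#..#
ply 2, H at #.../####/...# | H01=+1→###./####/...#*; H02=+1→#.##/####/...#; H20=+1→#.../####/##.#; H21=+1→#.../####/.###
ply 3: ###./####/...# is terminal -1 (V); from ..../.###/...# depth 6

PV length from [..../.###/...#]: 2 plies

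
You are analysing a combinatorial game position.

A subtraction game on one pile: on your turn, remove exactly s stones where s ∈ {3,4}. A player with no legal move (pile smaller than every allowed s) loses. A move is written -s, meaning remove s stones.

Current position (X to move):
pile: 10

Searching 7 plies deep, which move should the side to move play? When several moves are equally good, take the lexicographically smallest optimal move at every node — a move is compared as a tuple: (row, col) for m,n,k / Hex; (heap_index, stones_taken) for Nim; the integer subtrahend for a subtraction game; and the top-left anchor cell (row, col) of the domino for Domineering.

ply 1, X at 10 | -3=+1→7*; -4=-1→6
ply 2, O at 7 | -3=-1→4*; -4=-1→3
ply 3, X at 4 | -3=+1→1*; -4=+1→0
ply 4: 1 is terminal -1 (O); from 10 depth 7

X's best at [10]: -3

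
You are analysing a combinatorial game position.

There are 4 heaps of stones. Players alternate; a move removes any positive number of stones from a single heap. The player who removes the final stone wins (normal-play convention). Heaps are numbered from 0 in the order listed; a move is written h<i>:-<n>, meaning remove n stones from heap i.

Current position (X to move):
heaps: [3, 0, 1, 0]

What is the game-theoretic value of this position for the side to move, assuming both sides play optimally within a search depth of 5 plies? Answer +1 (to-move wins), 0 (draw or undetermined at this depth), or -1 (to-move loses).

value((3,0,1,0), X) = +1

ply 1, X at (3,0,1,0) | h0:-1=-1→(2,0,1,0); h0:-2=+1→(1,0,1,0)*; h0:-3=-1→(0,0,1,0); h2:-1=-1→(3,0,0,0)
ply 2, O at (1,0,1,0) | h0:-1=-1→(0,0,1,0)*; h2:-1=-1→(1,0,0,0)
ply 3, X at (0,0,1,0) | h2:-1=+1→(0,0,0,0)*
ply 4: (0,0,0,0) is terminal -1 (O); from (3,0,1,0) depth 5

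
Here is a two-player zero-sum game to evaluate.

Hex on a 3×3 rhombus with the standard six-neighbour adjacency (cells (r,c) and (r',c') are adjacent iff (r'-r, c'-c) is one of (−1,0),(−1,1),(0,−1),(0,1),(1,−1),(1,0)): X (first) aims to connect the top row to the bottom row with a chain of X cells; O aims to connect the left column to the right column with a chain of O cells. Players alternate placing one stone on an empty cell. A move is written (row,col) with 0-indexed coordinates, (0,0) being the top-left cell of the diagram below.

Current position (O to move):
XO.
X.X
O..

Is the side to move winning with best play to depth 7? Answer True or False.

O winning at [XO./X.X/O..]: False

ply 1, O at XO./X.X/O.. | (0,2)=-1→XOO/X.X/O..*; (1,1)=-1→XO./XOX/O..; (2,1)=-1→XO./X.X/OO.; (2,2)=-1→XO./X.X/O.O
ply 2, X at XOO/X.X/O.. | (1,1)=+1→XOO/XXX/O..*; (2,1)=-1→XOO/X.X/OX.; (2,2)=-1→XOO/X.X/O.X
ply 3, O at XOO/XXX/O.. | (2,1)=-1→XOO/XXX/OO.*; (2,2)=-1→XOO/XXX/O.O
ply 4, X at XOO/XXX/OO. | (2,2)=+1→XOO/XXX/OOX*
ply 5: XOO/XXX/OOX is terminal -1 (O); from XO./X.X/O.. depth 7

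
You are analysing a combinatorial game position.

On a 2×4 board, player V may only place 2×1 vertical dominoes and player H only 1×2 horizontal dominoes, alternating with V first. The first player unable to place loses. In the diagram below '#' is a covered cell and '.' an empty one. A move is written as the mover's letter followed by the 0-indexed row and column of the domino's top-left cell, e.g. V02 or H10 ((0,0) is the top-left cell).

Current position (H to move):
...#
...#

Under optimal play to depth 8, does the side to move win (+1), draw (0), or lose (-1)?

[...#/...#] H move#1: H00:+1/##.#/...#*, H01:+1/.###/...#, H10:+1/...#/##.#, H11:+1/...#/.###
[##.#/...#] V move#2: V02:-1/####/..##*
[####/..##] H move#3: H10:+1/####/####*
[####/####] end (terminal -1, V#4); searched ...#/...# to 8

value(...#/...#, H) = +1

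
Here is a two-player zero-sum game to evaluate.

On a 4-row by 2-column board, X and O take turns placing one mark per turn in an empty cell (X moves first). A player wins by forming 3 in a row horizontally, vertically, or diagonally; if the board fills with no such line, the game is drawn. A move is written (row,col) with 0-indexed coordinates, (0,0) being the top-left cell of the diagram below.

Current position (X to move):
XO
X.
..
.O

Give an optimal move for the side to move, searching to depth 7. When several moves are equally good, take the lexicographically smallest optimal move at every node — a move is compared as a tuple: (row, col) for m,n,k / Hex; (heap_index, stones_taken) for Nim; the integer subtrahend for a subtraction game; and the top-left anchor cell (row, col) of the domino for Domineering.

p1 X@[XO/X./../.O]: (1,1)[XO/XX/../.O]+0 (2,0)[XO/X./X./.O]+1* (2,1)[XO/X./.X/.O]+0 (3,0)[XO/X./../XO]+0
p2 O@[XO/X./X./.O] terminal -1; root [XO/X./../.O] d7

X's best at [XO/X./../.O]: (2,0)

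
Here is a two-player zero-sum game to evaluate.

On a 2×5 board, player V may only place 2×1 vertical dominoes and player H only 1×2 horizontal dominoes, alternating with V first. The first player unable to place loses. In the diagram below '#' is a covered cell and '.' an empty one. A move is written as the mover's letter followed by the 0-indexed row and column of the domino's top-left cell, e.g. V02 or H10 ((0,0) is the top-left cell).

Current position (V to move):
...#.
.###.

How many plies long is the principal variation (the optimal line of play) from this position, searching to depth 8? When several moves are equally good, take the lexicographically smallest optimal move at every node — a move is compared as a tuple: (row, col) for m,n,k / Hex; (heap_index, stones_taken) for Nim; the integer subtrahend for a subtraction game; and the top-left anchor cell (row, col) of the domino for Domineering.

PV length from [...#./.###.]: 3 plies

ply 1, V at ...#./.###. | V00=+1→#..#./####.*; V04=-1→...##/.####
ply 2, H at #..#./####. | H01=-1→####./####.*
ply 3, V at ####./####. | V04=+1→#####/#####*
ply 4: #####/##### is terminal -1 (H); from ...#./.###. depth 8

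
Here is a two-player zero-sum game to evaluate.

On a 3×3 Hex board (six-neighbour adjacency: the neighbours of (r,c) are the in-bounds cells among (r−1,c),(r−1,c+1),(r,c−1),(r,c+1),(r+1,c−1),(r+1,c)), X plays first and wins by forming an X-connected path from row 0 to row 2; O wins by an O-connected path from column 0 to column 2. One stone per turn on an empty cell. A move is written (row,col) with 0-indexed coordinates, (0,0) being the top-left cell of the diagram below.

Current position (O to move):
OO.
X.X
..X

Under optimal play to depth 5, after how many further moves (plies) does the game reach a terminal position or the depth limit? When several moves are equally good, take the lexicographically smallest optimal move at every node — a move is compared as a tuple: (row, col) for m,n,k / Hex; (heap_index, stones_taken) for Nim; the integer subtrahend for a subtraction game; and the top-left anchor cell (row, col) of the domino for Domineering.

PV length from [OO./X.X/..X]: 1 ply

ply 1, O at OO./X.X/..X | (0,2)=+1→OOO/X.X/..X*; (1,1)=-1→OO./XOX/..X; (2,0)=-1→OO./X.X/O.X; (2,1)=-1→OO./X.X/.OX
ply 2: OOO/X.X/..X is terminal -1 (X); from OO./X.X/..X depth 5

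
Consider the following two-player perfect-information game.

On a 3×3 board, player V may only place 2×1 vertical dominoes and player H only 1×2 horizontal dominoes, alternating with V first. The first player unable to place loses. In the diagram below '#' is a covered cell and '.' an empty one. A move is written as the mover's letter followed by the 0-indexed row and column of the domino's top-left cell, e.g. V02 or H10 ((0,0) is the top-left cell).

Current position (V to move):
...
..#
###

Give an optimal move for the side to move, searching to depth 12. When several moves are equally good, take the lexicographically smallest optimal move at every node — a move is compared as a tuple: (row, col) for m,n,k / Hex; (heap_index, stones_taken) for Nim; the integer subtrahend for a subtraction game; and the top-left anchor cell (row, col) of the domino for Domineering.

V's best at [.../..#/###]: V01

ply 1, V at .../..#/### | V00=-1→#../#.#/###; V01=+1→.#./.##/###*
ply 2: .#./.##/### is terminal -1 (H); from .../..#/### depth 12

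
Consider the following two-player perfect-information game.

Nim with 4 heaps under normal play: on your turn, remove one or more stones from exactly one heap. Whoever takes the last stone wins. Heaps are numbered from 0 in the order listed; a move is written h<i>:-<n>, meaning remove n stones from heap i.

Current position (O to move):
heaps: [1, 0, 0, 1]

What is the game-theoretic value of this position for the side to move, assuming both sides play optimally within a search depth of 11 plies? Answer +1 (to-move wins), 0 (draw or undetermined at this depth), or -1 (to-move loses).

p1 O@[(1,0,0,1)]: h0:-1[(0,0,0,1)]-1* h3:-1[(1,0,0,0)]-1
p2 X@[(0,0,0,1)]: h3:-1[(0,0,0,0)]+1*
p3 O@[(0,0,0,0)] terminal -1; root [(1,0,0,1)] d11

value((1,0,0,1), O) = -1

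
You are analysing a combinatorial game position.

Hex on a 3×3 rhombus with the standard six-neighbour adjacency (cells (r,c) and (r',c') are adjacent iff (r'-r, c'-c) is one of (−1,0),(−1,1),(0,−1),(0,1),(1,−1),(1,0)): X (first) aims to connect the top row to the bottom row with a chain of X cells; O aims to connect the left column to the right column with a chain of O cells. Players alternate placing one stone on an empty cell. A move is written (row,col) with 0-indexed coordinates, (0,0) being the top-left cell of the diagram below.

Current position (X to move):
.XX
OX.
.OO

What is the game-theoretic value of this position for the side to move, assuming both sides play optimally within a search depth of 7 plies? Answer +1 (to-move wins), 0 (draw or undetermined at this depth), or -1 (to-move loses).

p1 X@[.XX/OX./.OO]: (0,0)[XXX/OX./.OO]-1 (1,2)[.XX/OXX/.OO]-1 (2,0)[.XX/OX./XOO]+1*
p2 O@[.XX/OX./XOO] terminal -1; root [.XX/OX./.OO] d7

value(.XX/OX./.OO, X) = +1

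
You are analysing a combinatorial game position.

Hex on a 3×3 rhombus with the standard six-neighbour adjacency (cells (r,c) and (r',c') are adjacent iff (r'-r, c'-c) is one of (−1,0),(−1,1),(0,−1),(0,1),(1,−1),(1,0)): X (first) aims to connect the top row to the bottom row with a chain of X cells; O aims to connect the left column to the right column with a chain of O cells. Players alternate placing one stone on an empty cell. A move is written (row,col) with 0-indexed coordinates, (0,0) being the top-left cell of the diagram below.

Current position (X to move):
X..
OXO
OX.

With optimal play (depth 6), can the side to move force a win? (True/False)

[X../OXO/OX.] X move#1: (0,1):+1/XX./OXO/OX.*, (0,2):+1/X.X/OXO/OX., (2,2):+1/X../OXO/OXX
[XX./OXO/OX.] end (terminal -1, O#2); searched X../OXO/OX. to 6

X winning at [X../OXO/OX.]: True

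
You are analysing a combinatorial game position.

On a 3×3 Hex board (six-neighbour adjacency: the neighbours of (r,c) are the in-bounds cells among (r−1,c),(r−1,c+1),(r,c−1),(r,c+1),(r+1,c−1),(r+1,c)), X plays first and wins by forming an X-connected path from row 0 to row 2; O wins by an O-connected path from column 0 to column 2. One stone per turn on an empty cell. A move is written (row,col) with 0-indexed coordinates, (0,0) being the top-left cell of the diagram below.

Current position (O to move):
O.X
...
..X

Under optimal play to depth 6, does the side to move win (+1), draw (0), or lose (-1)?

ply 1, O at O.X/.../..X | (0,1)=-1→OOX/.../..X*; (1,0)=-1→O.X/O../..X; (1,1)=-1→O.X/.O./..X; (1,2)=-1→O.X/..O/..X; (2,0)=-1→O.X/.../O.X; (2,1)=-1→O.X/.../.OX
ply 2, X at OOX/.../..X | (1,0)=+1→OOX/X../..X*; (1,1)=+1→OOX/.X./..X; (1,2)=+1→OOX/..X/..X; (2,0)=+1→OOX/.../X.X; (2,1)=+1→OOX/.../.XX
ply 3, O at OOX/X../..X | (1,1)=-1→OOX/XO./..X*; (1,2)=-1→OOX/X.O/..X; (2,0)=-1→OOX/X../O.X; (2,1)=-1→OOX/X../.OX
ply 4, X at OOX/XO./..X | (1,2)=+1→OOX/XOX/..X*; (2,0)=-1→OOX/XO./X.X; (2,1)=-1→OOX/XO./.XX
ply 5: OOX/XOX/..X is terminal -1 (O); from O.X/.../..X depth 6

value(O.X/.../..X, O) = -1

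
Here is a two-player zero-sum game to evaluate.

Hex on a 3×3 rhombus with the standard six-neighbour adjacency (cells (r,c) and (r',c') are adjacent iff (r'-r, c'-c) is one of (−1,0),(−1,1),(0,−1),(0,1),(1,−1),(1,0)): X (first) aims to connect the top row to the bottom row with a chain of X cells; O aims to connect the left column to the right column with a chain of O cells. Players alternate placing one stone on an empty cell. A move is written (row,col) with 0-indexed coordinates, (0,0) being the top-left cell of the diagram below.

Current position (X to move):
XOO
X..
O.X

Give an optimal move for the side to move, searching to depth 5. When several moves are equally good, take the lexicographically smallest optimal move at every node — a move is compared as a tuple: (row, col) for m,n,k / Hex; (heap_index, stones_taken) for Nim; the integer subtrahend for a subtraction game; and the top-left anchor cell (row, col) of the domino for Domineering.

X's best at [XOO/X../O.X]: (1,1)

ply 1, X at XOO/X../O.X | (1,1)=+1→XOO/XX./O.X*; (1,2)=-1→XOO/X.X/O.X; (2,1)=-1→XOO/X../OXX
ply 2, O at XOO/XX./O.X | (1,2)=-1→XOO/XXO/O.X*; (2,1)=-1→XOO/XX./OOX
ply 3, X at XOO/XXO/O.X | (2,1)=+1→XOO/XXO/OXX*
ply 4: XOO/XXO/OXX is terminal -1 (O); from XOO/X../O.X depth 5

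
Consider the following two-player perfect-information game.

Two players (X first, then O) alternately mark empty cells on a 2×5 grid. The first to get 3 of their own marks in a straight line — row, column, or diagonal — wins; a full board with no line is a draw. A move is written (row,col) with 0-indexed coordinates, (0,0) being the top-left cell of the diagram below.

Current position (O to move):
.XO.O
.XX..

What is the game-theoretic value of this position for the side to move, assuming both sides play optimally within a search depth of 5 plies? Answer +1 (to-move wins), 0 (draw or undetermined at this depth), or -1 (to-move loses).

ply 1, O at .XO.O/.XX.. | (0,0)=-1→OXO.O/.XX..; (0,3)=+1→.XOOO/.XX..*; (1,0)=-1→.XO.O/OXX..; (1,3)=-1→.XO.O/.XXO.; (1,4)=-1→.XO.O/.XX.O
ply 2: .XOOO/.XX.. is terminal -1 (X); from .XO.O/.XX.. depth 5

value(.XO.O/.XX.., O) = +1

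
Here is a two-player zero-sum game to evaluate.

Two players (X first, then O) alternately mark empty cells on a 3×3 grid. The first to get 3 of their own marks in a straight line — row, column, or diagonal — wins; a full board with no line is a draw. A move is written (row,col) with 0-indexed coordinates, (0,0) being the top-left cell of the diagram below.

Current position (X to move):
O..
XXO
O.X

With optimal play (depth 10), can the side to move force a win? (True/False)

X winning at [O../XXO/O.X]: False

[O../XXO/O.X] X move#1: (0,1):+0/OX./XXO/O.X*, (0,2):+0/O.X/XXO/O.X, (2,1):+0/O../XXO/OXX
[OX./XXO/O.X] O move#2: (0,2):-1/OXO/XXO/O.X, (2,1):+0/OX./XXO/OOX*
[OX./XXO/OOX] X move#3: (0,2):+0/OXX/XXO/OOX*
[OXX/XXO/OOX] end (terminal +0, O#4); searched O../XXO/O.X to 10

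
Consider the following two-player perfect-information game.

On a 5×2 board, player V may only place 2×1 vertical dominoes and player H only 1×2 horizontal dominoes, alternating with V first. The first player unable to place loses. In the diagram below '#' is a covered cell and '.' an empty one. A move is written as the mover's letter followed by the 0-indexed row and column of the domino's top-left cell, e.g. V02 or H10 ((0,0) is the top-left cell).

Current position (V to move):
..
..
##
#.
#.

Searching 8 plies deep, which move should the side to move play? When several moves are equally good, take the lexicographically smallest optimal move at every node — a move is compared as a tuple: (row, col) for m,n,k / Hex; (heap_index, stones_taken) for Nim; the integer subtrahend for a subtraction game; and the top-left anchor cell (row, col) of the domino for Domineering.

V's best at [../../##/#./#.]: V00

[../../##/#./#.] V move#1: V00:+1/#./#./##/#./#.*, V01:+1/.#/.#/##/#./#., V31:-1/../../##/##/##
[#./#./##/#./#.] end (terminal -1, H#2); searched ../../##/#./#. to 8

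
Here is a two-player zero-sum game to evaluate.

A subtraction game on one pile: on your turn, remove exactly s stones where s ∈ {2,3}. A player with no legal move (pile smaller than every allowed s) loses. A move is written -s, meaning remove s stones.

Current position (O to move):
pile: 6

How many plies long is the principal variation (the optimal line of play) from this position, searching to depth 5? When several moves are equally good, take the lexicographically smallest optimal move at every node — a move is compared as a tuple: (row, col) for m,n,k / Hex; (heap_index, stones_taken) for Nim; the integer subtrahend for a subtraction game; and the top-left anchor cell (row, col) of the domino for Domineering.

PV length from [6]: 2 plies

[6] O move#1: -2:-1/4*, -3:-1/3
[4] X move#2: -2:-1/2, -3:+1/1*
[1] end (terminal -1, O#3); searched 6 to 5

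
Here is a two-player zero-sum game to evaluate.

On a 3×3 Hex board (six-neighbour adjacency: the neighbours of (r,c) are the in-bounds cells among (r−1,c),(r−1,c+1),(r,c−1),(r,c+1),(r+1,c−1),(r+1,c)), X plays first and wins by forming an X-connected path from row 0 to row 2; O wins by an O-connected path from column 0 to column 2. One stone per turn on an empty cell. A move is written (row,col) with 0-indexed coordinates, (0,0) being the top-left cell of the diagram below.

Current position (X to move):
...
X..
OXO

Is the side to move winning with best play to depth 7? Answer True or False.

X winning at [.../X../OXO]: True

p1 X@[.../X../OXO]: (0,0)[X../X../OXO]-1 (0,1)[.X./X../OXO]-1 (0,2)[..X/X../OXO]+1* (1,1)[.../XX./OXO]+1 (1,2)[.../X.X/OXO]+1
p2 O@[..X/X../OXO]: (0,0)[O.X/X../OXO]-1* (0,1)[.OX/X../OXO]-1 (1,1)[..X/XO./OXO]-1 (1,2)[..X/X.O/OXO]-1
p3 X@[O.X/X../OXO]: (0,1)[OXX/X../OXO]+1* (1,1)[O.X/XX./OXO]+1 (1,2)[O.X/X.X/OXO]+1
p4 O@[OXX/X../OXO]: (1,1)[OXX/XO./OXO]-1* (1,2)[OXX/X.O/OXO]-1
p5 X@[OXX/XO./OXO]: (1,2)[OXX/XOX/OXO]+1*
p6 O@[OXX/XOX/OXO] terminal -1; root [.../X../OXO] d7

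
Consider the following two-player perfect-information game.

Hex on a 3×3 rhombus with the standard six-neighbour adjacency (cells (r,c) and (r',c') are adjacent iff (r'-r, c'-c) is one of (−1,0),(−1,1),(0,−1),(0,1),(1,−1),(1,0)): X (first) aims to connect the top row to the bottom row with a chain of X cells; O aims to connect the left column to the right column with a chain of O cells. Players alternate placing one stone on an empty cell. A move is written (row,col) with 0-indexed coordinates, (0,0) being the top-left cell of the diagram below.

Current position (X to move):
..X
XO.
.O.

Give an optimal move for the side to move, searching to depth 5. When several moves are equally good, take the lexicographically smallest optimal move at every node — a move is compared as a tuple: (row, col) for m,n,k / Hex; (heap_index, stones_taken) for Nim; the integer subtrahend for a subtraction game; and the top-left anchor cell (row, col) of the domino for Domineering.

ply 1, X at ..X/XO./.O. | (0,0)=-1→X.X/XO./.O.; (0,1)=-1→.XX/XO./.O.; (1,2)=+1→..X/XOX/.O.*; (2,0)=+1→..X/XO./XO.; (2,2)=+1→..X/XO./.OX
ply 2, O at ..X/XOX/.O. | (0,0)=-1→O.X/XOX/.O.*; (0,1)=-1→.OX/XOX/.O.; (2,0)=-1→..X/XOX/OO.; (2,2)=-1→..X/XOX/.OO
ply 3, X at O.X/XOX/.O. | (0,1)=+1→OXX/XOX/.O.*; (2,0)=+1→O.X/XOX/XO.; (2,2)=+1→O.X/XOX/.OX
ply 4, O at OXX/XOX/.O. | (2,0)=-1→OXX/XOX/OO.*; (2,2)=-1→OXX/XOX/.OO
ply 5, X at OXX/XOX/OO. | (2,2)=+1→OXX/XOX/OOX*
ply 6: OXX/XOX/OOX is terminal -1 (O); from ..X/XO./.O. depth 5

X's best at [..X/XO./.O.]: (1,2)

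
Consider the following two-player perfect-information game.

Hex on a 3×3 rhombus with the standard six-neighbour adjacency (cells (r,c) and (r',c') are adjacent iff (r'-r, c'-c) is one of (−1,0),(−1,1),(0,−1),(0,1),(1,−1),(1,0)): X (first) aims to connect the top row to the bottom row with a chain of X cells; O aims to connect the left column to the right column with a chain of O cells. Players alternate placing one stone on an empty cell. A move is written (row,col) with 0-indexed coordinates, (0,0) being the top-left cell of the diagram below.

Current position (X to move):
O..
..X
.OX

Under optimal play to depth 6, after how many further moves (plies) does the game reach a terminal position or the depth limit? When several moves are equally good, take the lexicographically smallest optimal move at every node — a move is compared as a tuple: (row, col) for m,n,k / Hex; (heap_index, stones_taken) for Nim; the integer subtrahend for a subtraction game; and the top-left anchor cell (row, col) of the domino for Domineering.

PV length from [O../..X/.OX]: 5 plies

p1 X@[O../..X/.OX]: (0,1)[OX./..X/.OX]+1* (0,2)[O.X/..X/.OX]+1 (1,0)[O../X.X/.OX]+1 (1,1)[O../.XX/.OX]+1 (2,0)[O../..X/XOX]+1
p2 O@[OX./..X/.OX]: (0,2)[OXO/..X/.OX]-1* (1,0)[OX./O.X/.OX]-1 (1,1)[OX./.OX/.OX]-1 (2,0)[OX./..X/OOX]-1
p3 X@[OXO/..X/.OX]: (1,0)[OXO/X.X/.OX]+1* (1,1)[OXO/.XX/.OX]+1 (2,0)[OXO/..X/XOX]+1
p4 O@[OXO/X.X/.OX]: (1,1)[OXO/XOX/.OX]-1* (2,0)[OXO/X.X/OOX]-1
p5 X@[OXO/XOX/.OX]: (2,0)[OXO/XOX/XOX]+1*
p6 O@[OXO/XOX/XOX] terminal -1; root [O../..X/.OX] d6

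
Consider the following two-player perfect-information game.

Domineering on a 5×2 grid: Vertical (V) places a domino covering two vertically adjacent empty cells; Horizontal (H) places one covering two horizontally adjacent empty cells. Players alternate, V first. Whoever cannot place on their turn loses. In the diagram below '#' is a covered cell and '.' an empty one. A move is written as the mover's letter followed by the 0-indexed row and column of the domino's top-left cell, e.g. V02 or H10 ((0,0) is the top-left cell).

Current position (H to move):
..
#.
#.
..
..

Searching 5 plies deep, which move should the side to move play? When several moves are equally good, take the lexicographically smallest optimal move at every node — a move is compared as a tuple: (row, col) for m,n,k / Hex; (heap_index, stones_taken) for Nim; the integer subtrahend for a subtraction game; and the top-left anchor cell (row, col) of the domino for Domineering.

H's best at [../#./#./../..]: H30

p1 H@[../#./#./../..]: H00[##/#./#./../..]-1 H30[../#./#./##/..]+1* H40[../#./#./../##]+1
p2 V@[../#./#./##/..]: V01[.#/##/#./##/..]-1* V11[../##/##/##/..]-1
p3 H@[.#/##/#./##/..]: H40[.#/##/#./##/##]+1*
p4 V@[.#/##/#./##/##] terminal -1; root [../#./#./../..] d5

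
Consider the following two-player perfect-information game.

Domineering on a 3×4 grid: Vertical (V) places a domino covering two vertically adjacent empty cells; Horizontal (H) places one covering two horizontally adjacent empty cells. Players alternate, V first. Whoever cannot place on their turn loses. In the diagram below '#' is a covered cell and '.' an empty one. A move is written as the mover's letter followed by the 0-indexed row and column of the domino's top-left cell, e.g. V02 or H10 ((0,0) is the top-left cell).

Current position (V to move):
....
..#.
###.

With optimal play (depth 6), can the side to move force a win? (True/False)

ply 1, V at ..../..#./###. | V00=+1→#.../#.#./###.*; V01=+1→.#../.##./###.; V03=-1→...#/..##/###.; V13=-1→..../..##/####
ply 2, H at #.../#.#./###. | H01=-1→###./#.#./###.*; H02=-1→#.##/#.#./###.
ply 3, V at ###./#.#./###. | V03=+1→####/#.##/###.*; V13=+1→###./#.##/####
ply 4: ####/#.##/###. is terminal -1 (H); from ..../..#./###. depth 6

V winning at [..../..#./###.]: True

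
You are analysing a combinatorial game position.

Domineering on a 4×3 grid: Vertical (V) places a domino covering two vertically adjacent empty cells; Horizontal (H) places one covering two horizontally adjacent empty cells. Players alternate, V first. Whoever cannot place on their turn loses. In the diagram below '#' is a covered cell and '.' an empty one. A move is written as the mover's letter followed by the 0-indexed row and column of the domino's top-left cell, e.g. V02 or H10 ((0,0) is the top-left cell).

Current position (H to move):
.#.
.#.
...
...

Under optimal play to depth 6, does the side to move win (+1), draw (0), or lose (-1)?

ply 1, H at .#./.#./.../... | H20=-1→.#./.#./##./...*; H21=-1→.#./.#./.##/...; H30=-1→.#./.#./.../##.; H31=-1→.#./.#./.../.##
ply 2, V at .#./.#./##./... | V00=+1→##./##./##./...*; V02=+1→.##/.##/##./...; V12=+1→.#./.##/###/...; V22=+1→.#./.#./###/..#
ply 3, H at ##./##./##./... | H30=-1→##./##./##./##.*; H31=-1→##./##./##./.##
ply 4, V at ##./##./##./##. | V02=+1→###/###/##./##.*; V12=+1→##./###/###/##.; V22=+1→##./##./###/###
ply 5: ###/###/##./##. is terminal -1 (H); from .#./.#./.../... depth 6

value(.#./.#./.../..., H) = -1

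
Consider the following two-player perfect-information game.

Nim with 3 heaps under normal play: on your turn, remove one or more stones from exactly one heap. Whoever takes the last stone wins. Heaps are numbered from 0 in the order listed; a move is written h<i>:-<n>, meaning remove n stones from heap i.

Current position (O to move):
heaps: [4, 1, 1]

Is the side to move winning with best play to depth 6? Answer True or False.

ply 1, O at (4,1,1) | h0:-1=-1→(3,1,1); h0:-2=-1→(2,1,1); h0:-3=-1→(1,1,1); h0:-4=+1→(0,1,1)*; h1:-1=-1→(4,0,1); h2:-1=-1→(4,1,0)
ply 2, X at (0,1,1) | h1:-1=-1→(0,0,1)*; h2:-1=-1→(0,1,0)
ply 3, O at (0,0,1) | h2:-1=+1→(0,0,0)*
ply 4: (0,0,0) is terminal -1 (X); from (4,1,1) depth 6

O winning at [(4,1,1)]: True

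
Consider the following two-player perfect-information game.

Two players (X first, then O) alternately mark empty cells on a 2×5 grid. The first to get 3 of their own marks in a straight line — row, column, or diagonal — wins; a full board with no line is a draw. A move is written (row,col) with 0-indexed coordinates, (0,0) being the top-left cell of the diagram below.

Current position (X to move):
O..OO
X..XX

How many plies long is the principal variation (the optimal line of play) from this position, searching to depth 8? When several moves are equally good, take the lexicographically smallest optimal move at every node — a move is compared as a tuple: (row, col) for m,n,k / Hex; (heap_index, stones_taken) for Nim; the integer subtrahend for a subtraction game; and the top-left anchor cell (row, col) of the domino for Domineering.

ply 1, X at O..OO/X..XX | (0,1)=-1→OX.OO/X..XX; (0,2)=+0→O.XOO/X..XX; (1,1)=-1→O..OO/XX.XX; (1,2)=+1→O..OO/X.XXX*
ply 2: O..OO/X.XXX is terminal -1 (O); from O..OO/X..XX depth 8

PV length from [O..OO/X..XX]: 1 ply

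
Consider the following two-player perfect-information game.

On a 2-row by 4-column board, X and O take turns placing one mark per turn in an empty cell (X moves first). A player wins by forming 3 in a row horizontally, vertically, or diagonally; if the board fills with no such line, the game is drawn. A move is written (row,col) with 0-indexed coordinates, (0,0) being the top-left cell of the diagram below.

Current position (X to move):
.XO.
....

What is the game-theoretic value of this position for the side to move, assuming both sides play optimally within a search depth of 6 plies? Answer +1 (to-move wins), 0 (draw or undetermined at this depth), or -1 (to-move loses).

value(.XO./...., X) = 0

[.XO./....] X move#1: (0,0):+0/XXO./....*, (0,3):+0/.XOX/...., (1,0):+0/.XO./X..., (1,1):+0/.XO./.X.., (1,2):+0/.XO./..X., (1,3):+0/.XO./...X
[XXO./....] O move#2: (0,3):+0/XXOO/....*, (1,0):+0/XXO./O..., (1,1):+0/XXO./.O.., (1,2):+0/XXO./..O., (1,3):+0/XXO./...O
[XXOO/....] X move#3: (1,0):+0/XXOO/X...*, (1,1):+0/XXOO/.X.., (1,2):+0/XXOO/..X., (1,3):+0/XXOO/...X
[XXOO/X...] O move#4: (1,1):+0/XXOO/XO..*, (1,2):+0/XXOO/X.O., (1,3):+0/XXOO/X..O
[XXOO/XO..] X move#5: (1,2):+0/XXOO/XOX.*, (1,3):+0/XXOO/XO.X
[XXOO/XOX.] O move#6: (1,3):+0/XXOO/XOXO*
[XXOO/XOXO] end (terminal +0, X#7); searched .XO./.... to 6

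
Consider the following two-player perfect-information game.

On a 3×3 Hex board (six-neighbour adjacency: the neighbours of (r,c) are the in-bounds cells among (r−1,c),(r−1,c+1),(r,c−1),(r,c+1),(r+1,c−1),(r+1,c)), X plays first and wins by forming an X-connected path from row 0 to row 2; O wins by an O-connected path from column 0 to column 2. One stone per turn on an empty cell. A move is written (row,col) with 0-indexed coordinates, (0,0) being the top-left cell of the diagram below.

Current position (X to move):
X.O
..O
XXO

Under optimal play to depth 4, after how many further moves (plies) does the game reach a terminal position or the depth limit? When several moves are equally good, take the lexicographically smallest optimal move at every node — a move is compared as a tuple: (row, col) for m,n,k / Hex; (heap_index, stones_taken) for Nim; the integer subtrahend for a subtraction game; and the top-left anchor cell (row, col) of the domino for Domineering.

PV length from [X.O/..O/XXO]: 3 plies

ply 1, X at X.O/..O/XXO | (0,1)=+1→XXO/..O/XXO*; (1,0)=+1→X.O/X.O/XXO; (1,1)=+1→X.O/.XO/XXO
ply 2, O at XXO/..O/XXO | (1,0)=-1→XXO/O.O/XXO*; (1,1)=-1→XXO/.OO/XXO
ply 3, X at XXO/O.O/XXO | (1,1)=+1→XXO/OXO/XXO*
ply 4: XXO/OXO/XXO is terminal -1 (O); from X.O/..O/XXO depth 4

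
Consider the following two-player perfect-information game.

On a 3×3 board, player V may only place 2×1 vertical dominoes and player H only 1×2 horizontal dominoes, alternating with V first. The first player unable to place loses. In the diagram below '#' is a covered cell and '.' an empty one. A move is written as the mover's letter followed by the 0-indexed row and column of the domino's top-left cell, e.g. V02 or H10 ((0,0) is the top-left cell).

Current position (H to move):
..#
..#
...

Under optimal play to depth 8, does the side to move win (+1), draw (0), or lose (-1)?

value(..#/..#/..., H) = +1

ply 1, H at ..#/..#/... | H00=-1→###/..#/...; H10=+1→..#/###/...*; H20=-1→..#/..#/##.; H21=-1→..#/..#/.##
ply 2: ..#/###/... is terminal -1 (V); from ..#/..#/... depth 8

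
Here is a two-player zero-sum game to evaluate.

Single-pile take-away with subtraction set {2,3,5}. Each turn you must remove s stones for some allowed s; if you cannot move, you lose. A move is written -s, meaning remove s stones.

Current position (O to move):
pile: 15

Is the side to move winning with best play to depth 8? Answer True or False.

O winning at [15]: False

[15] O move#1: -2:-1/13*, -3:-1/12, -5:-1/10
[13] X move#2: -2:-1/11, -3:-1/10, -5:+1/8*
[8] O move#3: -2:-1/6*, -3:-1/5, -5:-1/3
[6] X move#4: -2:-1/4, -3:-1/3, -5:+1/1*
[1] end (terminal -1, O#5); searched 15 to 8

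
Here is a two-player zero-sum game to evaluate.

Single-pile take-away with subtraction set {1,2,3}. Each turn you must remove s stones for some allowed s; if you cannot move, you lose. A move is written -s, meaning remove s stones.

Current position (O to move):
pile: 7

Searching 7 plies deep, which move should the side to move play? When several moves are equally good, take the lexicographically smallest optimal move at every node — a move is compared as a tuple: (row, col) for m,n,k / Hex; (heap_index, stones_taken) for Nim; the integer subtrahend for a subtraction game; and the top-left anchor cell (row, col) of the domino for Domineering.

ply 1, O at 7 | -1=-1→6; -2=-1→5; -3=+1→4*
ply 2, X at 4 | -1=-1→3*; -2=-1→2; -3=-1→1
ply 3, O at 3 | -1=-1→2; -2=-1→1; -3=+1→0*
ply 4: 0 is terminal -1 (X); from 7 depth 7

O's best at [7]: -3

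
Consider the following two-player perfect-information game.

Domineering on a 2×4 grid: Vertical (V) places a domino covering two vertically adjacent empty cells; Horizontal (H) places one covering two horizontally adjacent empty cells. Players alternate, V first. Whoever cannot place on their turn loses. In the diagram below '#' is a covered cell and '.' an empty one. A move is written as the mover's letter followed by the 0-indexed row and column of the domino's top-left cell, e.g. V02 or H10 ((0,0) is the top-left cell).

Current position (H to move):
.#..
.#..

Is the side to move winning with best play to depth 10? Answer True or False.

H winning at [.#../.#..]: True

p1 H@[.#../.#..]: H02[.###/.#..]+1* H12[.#../.###]+1
p2 V@[.###/.#..]: V00[####/##..]-1*
p3 H@[####/##..]: H12[####/####]+1*
p4 V@[####/####] terminal -1; root [.#../.#..] d10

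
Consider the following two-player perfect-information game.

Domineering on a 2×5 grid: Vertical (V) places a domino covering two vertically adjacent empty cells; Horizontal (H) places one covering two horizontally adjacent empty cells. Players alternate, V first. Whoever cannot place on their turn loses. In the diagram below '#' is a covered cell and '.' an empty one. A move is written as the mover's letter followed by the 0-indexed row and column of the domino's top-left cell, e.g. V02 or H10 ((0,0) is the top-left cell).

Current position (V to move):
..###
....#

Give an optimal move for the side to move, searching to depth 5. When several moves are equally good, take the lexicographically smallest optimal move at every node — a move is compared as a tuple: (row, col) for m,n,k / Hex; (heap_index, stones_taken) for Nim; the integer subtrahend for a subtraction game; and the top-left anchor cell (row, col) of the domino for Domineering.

[..###/....#] V move#1: V00:-1/#.###/#...#, V01:+1/.####/.#..#*
[.####/.#..#] H move#2: H12:-1/.####/.####*
[.####/.####] V move#3: V00:+1/#####/#####*
[#####/#####] end (terminal -1, H#4); searched ..###/....# to 5

V's best at [..###/....#]: V01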